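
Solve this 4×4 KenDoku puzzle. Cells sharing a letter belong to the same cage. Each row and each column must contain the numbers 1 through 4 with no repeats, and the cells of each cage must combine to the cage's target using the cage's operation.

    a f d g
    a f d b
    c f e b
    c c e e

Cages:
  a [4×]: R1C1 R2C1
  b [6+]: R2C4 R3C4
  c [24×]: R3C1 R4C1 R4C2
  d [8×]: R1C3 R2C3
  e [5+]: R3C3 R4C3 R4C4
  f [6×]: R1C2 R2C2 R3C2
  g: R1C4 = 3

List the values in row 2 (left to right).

1 3 4 2

Cage g is a single given cell; hence R1C4 = 3.
The only place for 3 in row 2 is R2C2.
Row 2 needs a 1, and only R2C1 is open for it.
Column 1 already has 1, which forces R1C1 = 4.
Row 1 now contains 4, which forces R1C3 = 2.
2 is placed in column 3, so R2C3 = 4.
4 is placed in row 2; hence R2C4 = 2.
2 is placed in column 3; hence R3C3 = 1.
Column 4 already has 2, so R3C4 = 4.
Column 3 now contains 1; hence R4C3 = 3.
Column 4 already has 2, so R4C4 = 1.
Row 1 now contains 2, leaving R1C2 = 1.
The 3 cells of cage c must have product 24, which forces R3C1 = 3.
1 is placed in row 3; hence R3C2 = 2.
Row 4 already has 3, which forces R4C1 = 2.
Cage c needs product 24; hence R4C2 = 4.
Filled in: 4 1 2 3 / 1 3 4 2 / 3 2 1 4 / 2 4 3 1.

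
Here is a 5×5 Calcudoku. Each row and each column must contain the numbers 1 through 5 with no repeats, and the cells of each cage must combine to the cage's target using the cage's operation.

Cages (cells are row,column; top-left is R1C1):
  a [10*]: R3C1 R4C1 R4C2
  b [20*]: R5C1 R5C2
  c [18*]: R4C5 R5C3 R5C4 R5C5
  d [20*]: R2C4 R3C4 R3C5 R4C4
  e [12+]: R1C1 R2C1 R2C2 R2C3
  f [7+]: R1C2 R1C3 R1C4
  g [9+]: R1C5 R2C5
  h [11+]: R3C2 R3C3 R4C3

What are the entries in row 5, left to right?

4 5 2 3 1

The 4 cells of cage c must have product 18; hence R4C5 = 3.
The only place for 3 in row 1 is R1C1.
In row 1, 5 can only go at R1C5, so R1C5 = 5.
Column 5 already has 5; hence R2C5 = 4.
In row 2, 2 can only go at R2C4, so R2C4 = 2.
The 4 cells of cage d must have product 20; hence R3C5 = 2.
Column 5 already has 2, so R5C5 = 1.
Cage c has product 18, leaving R5C3 = 2.
Row 5 already has 1, leaving R5C4 = 3.
Cage f needs sum 7; hence R1C2 = 2.
Cage a has product 10, which forces R4C1 = 2.
The only place for 3 in row 3 is R3C3.
Cage e has sum 12; hence R2C2 = 3.
Cage h has sum 11, which forces R3C2 = 4.
The 3 cells of cage h must have sum 11, which forces R4C3 = 4.
Column 2 already has 4, which forces R5C2 = 5.
Column 3 now contains 4; hence R1C3 = 1.
Cage f has sum 7, so R1C4 = 4.
1 is placed in column 3, leaving R2C3 = 5.
Cage a has product 10, leaving R3C1 = 5.
Row 3 now contains 5, which forces R3C4 = 1.
Column 2 now contains 5, leaving R4C2 = 1.
1 is placed in column 4, leaving R4C4 = 5.
Row 5 already has 5, so R5C1 = 4.
Row 2 now contains 5, leaving R2C1 = 1.
The full grid is 3 2 1 4 5 / 1 3 5 2 4 / 5 4 3 1 2 / 2 1 4 5 3 / 4 5 2 3 1.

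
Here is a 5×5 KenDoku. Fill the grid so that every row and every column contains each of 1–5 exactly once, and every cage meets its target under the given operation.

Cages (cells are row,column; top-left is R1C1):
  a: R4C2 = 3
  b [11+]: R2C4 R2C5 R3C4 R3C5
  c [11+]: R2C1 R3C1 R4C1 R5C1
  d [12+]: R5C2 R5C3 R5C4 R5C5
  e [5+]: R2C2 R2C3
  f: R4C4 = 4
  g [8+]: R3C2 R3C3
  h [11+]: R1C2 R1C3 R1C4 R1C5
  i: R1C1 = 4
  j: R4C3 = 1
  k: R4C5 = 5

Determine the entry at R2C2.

Cage i is a single given cell; hence R1C1 = 4.
Cage a is a single given cell, leaving R4C2 = 3.
J is a freebie, so R4C3 = 1.
F is a freebie, leaving R4C4 = 4.
K is a freebie, leaving R4C5 = 5.
Column 2 already has 3, so R3C2 = 5.
Cage g needs two cells with sum 8; hence R3C3 = 3.
Row 4 already has 5, which forces R4C1 = 2.
Cage e's pair has sum 5; hence R2C2 = 1.
Column 3 already has 3, leaving R2C3 = 4.
Row 3 already has 3, so R3C1 = 1.
1 is placed in row 3, which forces R3C4 = 2.
Row 3 already has 2, leaving R3C5 = 4.
Column 2 now contains 1, so R1C2 = 2.
Cage h has sum 11, which forces R1C3 = 5.
Cage b needs sum 11; hence R2C4 = 3.
The 4 cells of cage b must have sum 11; hence R2C5 = 2.
Cage d needs sum 12, so R5C2 = 4.
Column 3 already has 5, so R5C3 = 2.
Column 5 already has 2, which forces R5C5 = 1.
3 is placed in column 4, leaving R1C4 = 1.
Column 5 now contains 1, which forces R1C5 = 3.
3 is placed in row 2, so R2C1 = 5.
The 4 cells of cage c must have sum 11, which forces R5C1 = 3.
Row 5 already has 1, leaving R5C4 = 5.
The full grid is 4 2 5 1 3 / 5 1 4 3 2 / 1 5 3 2 4 / 2 3 1 4 5 / 3 4 2 5 1.

1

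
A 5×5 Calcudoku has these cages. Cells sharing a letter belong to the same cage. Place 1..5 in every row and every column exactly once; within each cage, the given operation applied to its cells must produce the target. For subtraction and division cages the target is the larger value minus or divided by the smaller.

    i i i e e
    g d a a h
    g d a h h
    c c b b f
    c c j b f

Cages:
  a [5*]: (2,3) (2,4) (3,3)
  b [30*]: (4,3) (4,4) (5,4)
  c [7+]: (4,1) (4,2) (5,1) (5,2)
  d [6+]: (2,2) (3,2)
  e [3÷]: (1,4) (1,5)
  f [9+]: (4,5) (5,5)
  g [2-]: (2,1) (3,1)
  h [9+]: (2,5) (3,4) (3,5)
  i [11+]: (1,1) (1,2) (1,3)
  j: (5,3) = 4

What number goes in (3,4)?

4

Cage a needs product 5, leaving (2,3) = 5.
The 3 cells of cage a must have product 5, leaving (2,4) = 1.
The 3 cells of cage a must have product 5, which forces (3,3) = 1.
Cage j is a single given cell; hence (5,3) = 4.
Row 5 already has 4, leaving (5,5) = 5.
4 is placed in column 3; hence (1,3) = 2.
Column 4 now contains 1, which forces (1,4) = 3.
Cage e's pair has quotient 3, leaving (1,5) = 1.
Column 3 now contains 2, so (4,3) = 3.
The 3 cells of cage b must have product 30, which forces (4,4) = 5.
Column 5 now contains 5, so (4,5) = 4.
Column 4 already has 3, so (5,4) = 2.
Column 4 already has 2; hence (3,4) = 4.
Cage d's pair has sum 6, so (2,2) = 4.
Row 3 now contains 4, so (3,2) = 2.
2 is placed in row 3, so (3,5) = 3.
Column 2 now contains 2, leaving (4,2) = 1.
Column 2 now contains 1, so (5,2) = 3.
Cage i has sum 11, so (1,1) = 4.
4 is placed in column 2, which forces (1,2) = 5.
Row 2 already has 4; hence (2,1) = 3.
Column 5 now contains 3, so (2,5) = 2.
2 is placed in row 3, which forces (3,1) = 5.
Row 4 now contains 1, leaving (4,1) = 2.
Row 5 now contains 3; hence (5,1) = 1.
Completed grid: 4 5 2 3 1 / 3 4 5 1 2 / 5 2 1 4 3 / 2 1 3 5 4 / 1 3 4 2 5.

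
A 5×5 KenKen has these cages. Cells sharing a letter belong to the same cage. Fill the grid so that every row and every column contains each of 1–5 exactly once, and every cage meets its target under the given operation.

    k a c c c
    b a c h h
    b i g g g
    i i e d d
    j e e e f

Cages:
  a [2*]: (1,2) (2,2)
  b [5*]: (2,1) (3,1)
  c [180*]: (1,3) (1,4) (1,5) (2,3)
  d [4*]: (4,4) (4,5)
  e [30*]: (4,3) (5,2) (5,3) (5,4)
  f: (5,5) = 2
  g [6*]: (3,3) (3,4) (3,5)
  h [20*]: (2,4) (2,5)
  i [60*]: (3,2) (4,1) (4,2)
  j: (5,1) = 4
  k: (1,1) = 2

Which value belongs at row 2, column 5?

4

K is a freebie, which forces (1,1) = 2.
Row 1 already has 2, so (1,2) = 1.
Column 2 already has 1, leaving (2,2) = 2.
Cage c has product 180; hence (2,3) = 3.
J is a freebie; hence (5,1) = 4.
Cage f is given, so (5,5) = 2.
The 4 cells of cage e must have product 30, which forces (4,3) = 2.
Column 3 now contains 2, which forces (3,3) = 1.
The 3 cells of cage g must have product 6; hence (3,4) = 2.
The 3 cells of cage g must have product 6, which forces (3,5) = 3.
1 is placed in column 3, which forces (5,3) = 5.
Column 3 now contains 5; hence (1,3) = 4.
Cage c needs product 180, which forces (1,4) = 3.
The 4 cells of cage c must have product 180, so (1,5) = 5.
Cage b's pair has product 5, leaving (2,1) = 1.
5 is placed in column 5, which forces (2,5) = 4.
1 is placed in row 3; hence (3,1) = 5.
Row 3 already has 5, so (3,2) = 4.
5 is placed in column 1; hence (4,1) = 3.
3 is placed in row 4, so (4,2) = 5.
4 is placed in column 5; hence (4,5) = 1.
5 is placed in row 5, which forces (5,2) = 3.
The 4 cells of cage e must have product 30, so (5,4) = 1.
Row 2 already has 4; hence (2,4) = 5.
Row 4 already has 1; hence (4,4) = 4.
Filled in: 2 1 4 3 5 / 1 2 3 5 4 / 5 4 1 2 3 / 3 5 2 4 1 / 4 3 5 1 2.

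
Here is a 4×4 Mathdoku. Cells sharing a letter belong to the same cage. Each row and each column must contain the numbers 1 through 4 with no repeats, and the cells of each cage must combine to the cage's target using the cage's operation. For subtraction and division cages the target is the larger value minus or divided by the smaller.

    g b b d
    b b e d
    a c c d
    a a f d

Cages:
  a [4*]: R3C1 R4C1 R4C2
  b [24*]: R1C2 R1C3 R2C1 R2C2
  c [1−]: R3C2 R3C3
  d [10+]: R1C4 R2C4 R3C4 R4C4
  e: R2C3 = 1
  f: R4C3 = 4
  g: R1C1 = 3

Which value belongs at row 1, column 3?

2

Cage g is a single given cell, leaving R1C1 = 3.
Cage e is a single given cell, so R2C3 = 1.
F is a freebie, leaving R4C3 = 4.
Cage b needs product 24, which forces R1C2 = 1.
Column 3 now contains 4; hence R1C3 = 2.
2 is placed in row 1, which forces R1C4 = 4.
Cage b has product 24; hence R2C1 = 4.
The 4 cells of cage b must have product 24, leaving R2C2 = 3.
3 is placed in row 2, which forces R2C4 = 2.
Cage a needs product 4, which forces R3C1 = 2.
2 is placed in row 3, so R3C2 = 4.
Column 3 already has 2; hence R3C3 = 3.
Row 3 already has 3, so R3C4 = 1.
4 is placed in row 4, which forces R4C1 = 1.
The 3 cells of cage a must have product 4; hence R4C2 = 2.
Column 4 now contains 1; hence R4C4 = 3.
The full grid is 3 1 2 4 / 4 3 1 2 / 2 4 3 1 / 1 2 4 3.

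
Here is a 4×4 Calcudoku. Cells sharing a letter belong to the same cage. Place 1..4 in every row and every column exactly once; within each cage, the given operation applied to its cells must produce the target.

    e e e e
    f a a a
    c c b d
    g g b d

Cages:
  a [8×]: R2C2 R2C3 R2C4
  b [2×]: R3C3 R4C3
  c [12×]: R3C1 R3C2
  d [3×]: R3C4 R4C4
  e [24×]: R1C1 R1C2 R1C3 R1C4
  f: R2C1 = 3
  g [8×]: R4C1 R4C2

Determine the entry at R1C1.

F is a freebie, which forces R2C1 = 3.
Column 1 already has 3; hence R3C1 = 4.
Row 3 already has 4, leaving R3C2 = 3.
Row 3 now contains 3; hence R3C4 = 1.
Column 1 now contains 4, which forces R4C1 = 2.
2 is placed in row 4, so R4C2 = 4.
2 is placed in row 4, leaving R4C3 = 1.
1 is placed in column 4, leaving R4C4 = 3.
Column 1 already has 2, which forces R1C1 = 1.
Cage e needs product 24, so R1C2 = 2.
Cage e has product 24, so R1C3 = 3.
Cage e needs product 24, which forces R1C4 = 4.
The 3 cells of cage a must have product 8, so R2C2 = 1.
4 is placed in column 4, leaving R2C4 = 2.
Row 3 already has 1; hence R3C3 = 2.
2 is placed in row 2, so R2C3 = 4.
Completed grid: 1 2 3 4 / 3 1 4 2 / 4 3 2 1 / 2 4 1 3.

1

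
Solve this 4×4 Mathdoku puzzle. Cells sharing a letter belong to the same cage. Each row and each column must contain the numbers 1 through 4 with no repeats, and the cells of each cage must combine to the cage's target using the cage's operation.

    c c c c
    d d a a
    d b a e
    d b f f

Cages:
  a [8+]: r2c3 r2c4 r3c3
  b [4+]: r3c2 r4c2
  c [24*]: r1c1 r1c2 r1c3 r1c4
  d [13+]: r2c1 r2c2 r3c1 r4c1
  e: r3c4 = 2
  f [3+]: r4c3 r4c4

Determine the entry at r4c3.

Cage d needs sum 13; hence r2c2 = 4.
Cage e is given, which forces r3c4 = 2.
Column 4 now contains 2, which forces r4c4 = 1.
Column 4 already has 1, leaving r2c4 = 3.
Cage b's pair has sum 4, which forces r3c2 = 1.
Row 4 already has 1; hence r4c2 = 3.
Row 4 already has 1, which forces r4c3 = 2.
3 is placed in column 2, so r1c2 = 2.
Column 4 already has 3, leaving r1c4 = 4.
3 is placed in row 2, which forces r2c1 = 2.
Column 3 already has 2, so r2c3 = 1.
Cage d needs sum 13, so r3c1 = 3.
Cage a has sum 8, leaving r3c3 = 4.
Row 4 already has 2; hence r4c1 = 4.
Column 1 already has 3, so r1c1 = 1.
1 is placed in column 3; hence r1c3 = 3.
Filled in: 1 2 3 4 / 2 4 1 3 / 3 1 4 2 / 4 3 2 1.

2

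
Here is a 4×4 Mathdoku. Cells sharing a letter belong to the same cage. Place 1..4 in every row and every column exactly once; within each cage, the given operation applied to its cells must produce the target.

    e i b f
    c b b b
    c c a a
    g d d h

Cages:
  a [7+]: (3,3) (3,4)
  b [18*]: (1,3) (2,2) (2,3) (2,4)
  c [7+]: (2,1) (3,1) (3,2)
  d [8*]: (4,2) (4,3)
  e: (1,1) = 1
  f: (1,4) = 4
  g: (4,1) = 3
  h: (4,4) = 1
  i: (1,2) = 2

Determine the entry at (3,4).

Cage e is a single given cell, leaving (1,1) = 1.
Cage i is given, which forces (1,2) = 2.
Cage b needs product 18; hence (1,3) = 3.
Cage f is a single given cell, so (1,4) = 4.
Column 3 already has 3, so (3,3) = 4.
Column 4 already has 4; hence (3,4) = 3.
Cage g is given; hence (4,1) = 3.
Column 2 now contains 2, so (4,2) = 4.
Column 3 already has 4, so (4,3) = 2.
Cage h is a single given cell, so (4,4) = 1.
Cage c has sum 7; hence (2,1) = 4.
Cage b needs product 18, so (2,2) = 3.
2 is placed in column 3; hence (2,3) = 1.
Column 4 already has 1; hence (2,4) = 2.
Row 3 now contains 3, which forces (3,1) = 2.
Row 3 now contains 3, so (3,2) = 1.
Completed grid: 1 2 3 4 / 4 3 1 2 / 2 1 4 3 / 3 4 2 1.

3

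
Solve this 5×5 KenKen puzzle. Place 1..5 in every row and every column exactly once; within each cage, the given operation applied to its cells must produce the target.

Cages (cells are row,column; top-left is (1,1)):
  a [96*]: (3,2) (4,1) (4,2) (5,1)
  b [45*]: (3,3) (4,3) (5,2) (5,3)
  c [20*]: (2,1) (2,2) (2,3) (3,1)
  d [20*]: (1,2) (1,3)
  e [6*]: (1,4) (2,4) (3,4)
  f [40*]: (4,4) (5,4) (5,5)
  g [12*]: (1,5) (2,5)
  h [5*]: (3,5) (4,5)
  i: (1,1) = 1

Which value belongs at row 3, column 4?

1

I is a freebie, which forces (1,1) = 1.
Column 1 now contains 1, which forces (3,1) = 2.
Cage b has product 45, so (5,2) = 3.
Cage c needs product 20; hence (2,1) = 5.
Column 2 already has 3; hence (3,2) = 4.
The 4 cells of cage a must have product 96, leaving (4,1) = 3.
Cage a needs product 96, which forces (4,2) = 2.
3 is placed in row 5, which forces (5,1) = 4.
Column 2 now contains 4; hence (1,2) = 5.
The two cells of cage d must have product 20, so (1,3) = 4.
Row 1 already has 4, so (1,5) = 3.
2 is placed in column 2, so (2,2) = 1.
The 4 cells of cage c must have product 20, so (2,3) = 2.
Row 2 now contains 2, so (2,4) = 3.
3 is placed in column 5, which forces (2,5) = 4.
Cage b needs product 45, so (3,3) = 3.
Column 4 already has 3; hence (3,4) = 1.
Row 3 already has 1, leaving (3,5) = 5.
The 3 cells of cage f must have product 40; hence (4,4) = 4.
Column 5 already has 5; hence (4,5) = 1.
Column 5 already has 5; hence (5,5) = 2.
3 is placed in row 1, which forces (1,4) = 2.
Row 4 already has 1; hence (4,3) = 5.
The 4 cells of cage b must have product 45, which forces (5,3) = 1.
2 is placed in row 5, so (5,4) = 5.
The full grid is 1 5 4 2 3 / 5 1 2 3 4 / 2 4 3 1 5 / 3 2 5 4 1 / 4 3 1 5 2.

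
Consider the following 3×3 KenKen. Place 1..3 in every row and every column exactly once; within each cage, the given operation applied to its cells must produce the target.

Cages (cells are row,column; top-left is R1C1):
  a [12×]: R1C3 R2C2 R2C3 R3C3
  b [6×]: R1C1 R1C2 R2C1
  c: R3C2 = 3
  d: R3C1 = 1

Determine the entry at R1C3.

3

Cage a has product 12, which forces R2C2 = 2.
Cage d is a single given cell; hence R3C1 = 1.
C is a freebie; hence R3C2 = 3.
Row 3 now contains 3; hence R3C3 = 2.
Cage b needs product 6; hence R1C1 = 2.
3 is placed in column 2, leaving R1C2 = 1.
Row 1 now contains 1, leaving R1C3 = 3.
Column 1 now contains 1, leaving R2C1 = 3.
Column 3 already has 3, so R2C3 = 1.
The full grid is 2 1 3 / 3 2 1 / 1 3 2.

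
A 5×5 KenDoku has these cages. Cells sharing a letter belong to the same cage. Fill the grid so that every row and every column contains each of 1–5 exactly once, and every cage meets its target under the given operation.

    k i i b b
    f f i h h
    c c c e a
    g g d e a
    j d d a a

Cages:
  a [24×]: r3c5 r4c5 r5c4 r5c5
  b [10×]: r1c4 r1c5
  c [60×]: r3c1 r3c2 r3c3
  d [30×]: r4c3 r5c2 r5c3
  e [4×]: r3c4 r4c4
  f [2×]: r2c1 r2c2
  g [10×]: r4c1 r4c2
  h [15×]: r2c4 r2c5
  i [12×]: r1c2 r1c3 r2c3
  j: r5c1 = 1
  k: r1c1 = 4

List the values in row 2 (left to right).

2 1 4 5 3

Cage k is given, so r1c1 = 4.
Cage j is a single given cell, leaving r5c1 = 1.
Column 1 already has 1; hence r2c1 = 2.
Cage f's pair has product 2, leaving r2c2 = 1.
2 is placed in row 2, which forces r2c3 = 4.
2 is placed in column 1, which forces r4c1 = 5.
Row 4 now contains 5, leaving r4c2 = 2.
Row 4 now contains 2, leaving r4c3 = 3.
2 is placed in column 2, which forces r1c2 = 3.
Column 3 already has 3, which forces r1c3 = 1.
5 is placed in column 1, so r3c1 = 3.
The 3 cells of cage c must have product 60, leaving r3c2 = 4.
Column 3 already has 3; hence r3c3 = 5.
Row 3 already has 4, leaving r3c4 = 1.
Row 3 now contains 1, so r3c5 = 2.
Column 4 already has 1, which forces r4c4 = 4.
Row 4 already has 4; hence r4c5 = 1.
Cage d has product 30, so r5c2 = 5.
The 3 cells of cage d must have product 30, so r5c3 = 2.
2 is placed in row 5, which forces r5c4 = 3.
Row 5 now contains 3, leaving r5c5 = 4.
Cage b needs two cells with product 10; hence r1c4 = 2.
2 is placed in column 5; hence r1c5 = 5.
Column 4 already has 3, so r2c4 = 5.
Cage h needs two cells with product 15; hence r2c5 = 3.
Completed grid: 4 3 1 2 5 / 2 1 4 5 3 / 3 4 5 1 2 / 5 2 3 4 1 / 1 5 2 3 4.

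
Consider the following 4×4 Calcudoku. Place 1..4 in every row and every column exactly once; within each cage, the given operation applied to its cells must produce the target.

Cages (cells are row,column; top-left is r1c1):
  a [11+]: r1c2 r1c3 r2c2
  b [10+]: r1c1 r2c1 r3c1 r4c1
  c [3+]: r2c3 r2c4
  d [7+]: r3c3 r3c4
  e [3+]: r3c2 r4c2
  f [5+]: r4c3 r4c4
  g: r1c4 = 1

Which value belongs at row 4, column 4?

Cage a has sum 11, so r1c2 = 3.
Cage a has sum 11, so r1c3 = 4.
Cage g is given, leaving r1c4 = 1.
The 3 cells of cage a must have sum 11, so r2c2 = 4.
Column 4 already has 1, leaving r2c4 = 2.
Column 3 already has 4, so r3c3 = 3.
Row 3 now contains 3, leaving r3c4 = 4.
Column 4 now contains 4, so r4c4 = 3.
1 is placed in row 1, which forces r1c1 = 2.
Cage b has sum 10, which forces r2c1 = 3.
2 is placed in row 2, which forces r2c3 = 1.
Cage b has sum 10, so r3c1 = 1.
Row 3 already has 1, so r3c2 = 2.
Cage b has sum 10; hence r4c1 = 4.
2 is placed in column 2, so r4c2 = 1.
Cage f's pair has sum 5, which forces r4c3 = 2.
Filled in: 2 3 4 1 / 3 4 1 2 / 1 2 3 4 / 4 1 2 3.

3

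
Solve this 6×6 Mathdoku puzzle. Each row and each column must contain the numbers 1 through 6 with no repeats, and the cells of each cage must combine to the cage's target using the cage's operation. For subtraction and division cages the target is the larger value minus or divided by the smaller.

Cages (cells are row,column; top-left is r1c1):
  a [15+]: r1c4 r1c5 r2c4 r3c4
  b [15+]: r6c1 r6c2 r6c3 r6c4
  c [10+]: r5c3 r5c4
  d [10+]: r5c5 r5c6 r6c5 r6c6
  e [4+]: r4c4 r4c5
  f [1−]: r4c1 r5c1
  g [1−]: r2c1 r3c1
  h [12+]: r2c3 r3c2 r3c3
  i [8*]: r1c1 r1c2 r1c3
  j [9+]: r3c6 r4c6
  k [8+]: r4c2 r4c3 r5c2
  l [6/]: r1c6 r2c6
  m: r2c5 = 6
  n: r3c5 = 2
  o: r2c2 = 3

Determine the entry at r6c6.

2

Cage o is a single given cell; hence r2c2 = 3.
Cage m is a single given cell, which forces r2c5 = 6.
Row 2 now contains 6, leaving r2c6 = 1.
Cage n is given, leaving r3c5 = 2.
Column 6 already has 1; hence r1c6 = 6.
The only place for 5 in column 5 is r1c5.
The only place for 3 in row 1 is r1c4.
Cage a needs sum 15, so r2c4 = 2.
The 4 cells of cage a must have sum 15, so r3c4 = 5.
Row 3 now contains 5, so r3c6 = 4.
Column 4 now contains 3, which forces r4c4 = 1.
The two cells of cage e must have sum 4, so r4c5 = 3.
Column 6 already has 4; hence r4c6 = 5.
The 3 cells of cage h must have sum 12, leaving r2c3 = 5.
The 3 cells of cage k must have sum 8, leaving r4c2 = 4.
Row 4 already has 5, leaving r4c3 = 2.
Cage k needs sum 8, which forces r5c2 = 2.
Row 5 already has 2, which forces r5c6 = 3.
Column 6 now contains 3, which forces r6c6 = 2.
Cage i needs product 8, leaving r1c1 = 2.
2 is placed in column 2, so r1c2 = 1.
Cage i has product 8, which forces r1c3 = 4.
5 is placed in row 2, so r2c1 = 4.
Cage g needs two cells with difference 1, leaving r3c1 = 3.
1 is placed in column 2, leaving r3c2 = 6.
Row 3 now contains 6; hence r3c3 = 1.
Row 4 now contains 2; hence r4c1 = 6.
Cage f needs two cells with difference 1; hence r5c1 = 5.
Column 3 now contains 4, so r5c3 = 6.
Row 5 already has 6, which forces r5c4 = 4.
Row 5 now contains 4, leaving r5c5 = 1.
Column 1 already has 5; hence r6c1 = 1.
1 is placed in column 2; hence r6c2 = 5.
1 is placed in column 3; hence r6c3 = 3.
Cage b has sum 15, leaving r6c4 = 6.
Column 5 already has 1; hence r6c5 = 4.
Filled in: 2 1 4 3 5 6 / 4 3 5 2 6 1 / 3 6 1 5 2 4 / 6 4 2 1 3 5 / 5 2 6 4 1 3 / 1 5 3 6 4 2.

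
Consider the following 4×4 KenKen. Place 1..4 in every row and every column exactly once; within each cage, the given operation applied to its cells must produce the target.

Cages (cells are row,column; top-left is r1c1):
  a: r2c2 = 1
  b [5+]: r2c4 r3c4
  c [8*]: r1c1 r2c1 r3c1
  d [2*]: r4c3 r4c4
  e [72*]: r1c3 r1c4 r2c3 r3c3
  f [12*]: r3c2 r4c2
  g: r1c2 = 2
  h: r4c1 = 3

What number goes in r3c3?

Cage g is given; hence r1c2 = 2.
Row 1 already has 2, leaving r1c3 = 4.
Cage e has product 72; hence r1c4 = 3.
A is a freebie, which forces r2c2 = 1.
Cage h is given, leaving r4c1 = 3.
3 is placed in row 4; hence r4c2 = 4.
4 is placed in row 1; hence r1c1 = 1.
Cage b needs two cells with sum 5, so r2c4 = 4.
4 is placed in column 2; hence r3c2 = 3.
3 is placed in row 3; hence r3c3 = 2.
The two cells of cage b must have sum 5, so r3c4 = 1.
2 is placed in column 3, leaving r4c3 = 1.
Column 4 already has 1; hence r4c4 = 2.
Row 2 now contains 4, so r2c1 = 2.
2 is placed in column 3, which forces r2c3 = 3.
Row 3 now contains 2; hence r3c1 = 4.
Filled in: 1 2 4 3 / 2 1 3 4 / 4 3 2 1 / 3 4 1 2.

2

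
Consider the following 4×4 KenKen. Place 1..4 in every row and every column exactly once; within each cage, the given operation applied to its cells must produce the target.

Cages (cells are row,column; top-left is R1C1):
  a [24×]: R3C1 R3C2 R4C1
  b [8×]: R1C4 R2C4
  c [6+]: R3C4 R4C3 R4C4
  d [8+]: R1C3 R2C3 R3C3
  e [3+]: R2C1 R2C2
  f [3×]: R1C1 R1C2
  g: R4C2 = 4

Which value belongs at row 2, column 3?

G is a freebie, which forces R4C2 = 4.
Cage a needs product 24; hence R3C1 = 4.
The only place for 2 in row 1 is R1C4.
2 is placed in column 4, so R2C4 = 4.
Cage c needs sum 6, so R4C3 = 2.
Cage d has sum 8, so R1C3 = 4.
The 3 cells of cage a must have product 24, leaving R3C2 = 2.
Row 4 already has 2, which forces R4C1 = 3.
3 is placed in row 4, so R4C4 = 1.
3 is placed in column 1, which forces R1C1 = 1.
The two cells of cage f must have product 3; hence R1C2 = 3.
Cage e needs two cells with sum 3, leaving R2C1 = 2.
Column 2 now contains 2, leaving R2C2 = 1.
Row 2 already has 1, leaving R2C3 = 3.
3 is placed in column 3, leaving R3C3 = 1.
Column 4 now contains 1, so R3C4 = 3.
Filled in: 1 3 4 2 / 2 1 3 4 / 4 2 1 3 / 3 4 2 1.

3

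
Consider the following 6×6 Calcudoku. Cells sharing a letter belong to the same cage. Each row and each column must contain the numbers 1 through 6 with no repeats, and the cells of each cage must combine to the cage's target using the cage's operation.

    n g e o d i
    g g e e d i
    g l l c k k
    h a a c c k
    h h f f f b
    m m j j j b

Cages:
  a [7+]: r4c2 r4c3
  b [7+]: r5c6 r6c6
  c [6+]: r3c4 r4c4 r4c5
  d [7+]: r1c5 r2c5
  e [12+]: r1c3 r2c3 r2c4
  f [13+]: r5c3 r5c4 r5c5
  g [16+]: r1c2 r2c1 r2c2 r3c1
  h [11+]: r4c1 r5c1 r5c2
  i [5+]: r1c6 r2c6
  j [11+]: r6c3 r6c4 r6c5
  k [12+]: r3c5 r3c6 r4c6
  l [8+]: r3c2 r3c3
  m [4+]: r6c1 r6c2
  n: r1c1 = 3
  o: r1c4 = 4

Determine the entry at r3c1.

5

N is a freebie, which forces r1c1 = 3.
Cage o is given; hence r1c4 = 4.
Column 1 already has 3, so r6c1 = 1.
1 is placed in row 6, leaving r6c2 = 3.
In row 6, 6 can only go at r6c6, so r6c6 = 6.
Cage b needs two cells with sum 7, which forces r5c6 = 1.
Column 6 already has 1, so r1c6 = 2.
Cage i's pair has sum 5; hence r2c6 = 3.
Cage k has sum 12, leaving r3c5 = 3.
Cage c needs sum 6, leaving r4c4 = 3.
In row 3, 1 can only go at r3c4, so r3c4 = 1.
Cage c needs sum 6, leaving r4c5 = 2.
In row 5, 3 can only go at r5c3, so r5c3 = 3.
The 3 cells of cage f must have sum 13, leaving r5c4 = 6.
The 3 cells of cage f must have sum 13, leaving r5c5 = 4.
Column 5 now contains 4, leaving r6c5 = 5.
Cage h has sum 11, so r4c1 = 4.
Row 4 now contains 4, which forces r4c6 = 5.
The 3 cells of cage j must have sum 11, so r6c3 = 4.
Row 6 now contains 5, so r6c4 = 2.
Column 4 now contains 2, so r2c4 = 5.
5 is placed in column 6; hence r3c6 = 4.
The only place for 4 in row 2 is r2c2.
Cage g has sum 16, which forces r3c1 = 5.
5 is placed in column 1, which forces r5c1 = 2.
2 is placed in row 5, leaving r5c2 = 5.
Column 2 already has 5, which forces r1c2 = 1.
Row 1 already has 1, so r1c5 = 6.
2 is placed in column 1; hence r2c1 = 6.
Column 5 now contains 6, which forces r2c5 = 1.
Column 2 already has 1, so r4c2 = 6.
Row 4 now contains 6; hence r4c3 = 1.
Row 1 already has 6, so r1c3 = 5.
Row 2 now contains 1, so r2c3 = 2.
Column 2 now contains 6, which forces r3c2 = 2.
Cage l's pair has sum 8, leaving r3c3 = 6.
Completed grid: 3 1 5 4 6 2 / 6 4 2 5 1 3 / 5 2 6 1 3 4 / 4 6 1 3 2 5 / 2 5 3 6 4 1 / 1 3 4 2 5 6.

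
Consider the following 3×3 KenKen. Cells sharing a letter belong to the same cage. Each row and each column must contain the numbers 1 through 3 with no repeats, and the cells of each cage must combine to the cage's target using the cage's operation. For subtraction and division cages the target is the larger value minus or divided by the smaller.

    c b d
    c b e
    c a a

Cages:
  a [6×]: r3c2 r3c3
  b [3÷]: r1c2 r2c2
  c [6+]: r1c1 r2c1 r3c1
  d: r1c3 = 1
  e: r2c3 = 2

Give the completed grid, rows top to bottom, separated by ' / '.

2 3 1 / 3 1 2 / 1 2 3

Cage d is a single given cell, so r1c3 = 1.
Cage e is a single given cell; hence r2c3 = 2.
2 is placed in column 3, so r3c3 = 3.
Row 1 now contains 1, leaving r1c2 = 3.
The two cells of cage b must have quotient 3, leaving r2c2 = 1.
3 is placed in row 3, so r3c2 = 2.
Row 1 now contains 3, so r1c1 = 2.
Row 2 now contains 1; hence r2c1 = 3.
2 is placed in row 3, so r3c1 = 1.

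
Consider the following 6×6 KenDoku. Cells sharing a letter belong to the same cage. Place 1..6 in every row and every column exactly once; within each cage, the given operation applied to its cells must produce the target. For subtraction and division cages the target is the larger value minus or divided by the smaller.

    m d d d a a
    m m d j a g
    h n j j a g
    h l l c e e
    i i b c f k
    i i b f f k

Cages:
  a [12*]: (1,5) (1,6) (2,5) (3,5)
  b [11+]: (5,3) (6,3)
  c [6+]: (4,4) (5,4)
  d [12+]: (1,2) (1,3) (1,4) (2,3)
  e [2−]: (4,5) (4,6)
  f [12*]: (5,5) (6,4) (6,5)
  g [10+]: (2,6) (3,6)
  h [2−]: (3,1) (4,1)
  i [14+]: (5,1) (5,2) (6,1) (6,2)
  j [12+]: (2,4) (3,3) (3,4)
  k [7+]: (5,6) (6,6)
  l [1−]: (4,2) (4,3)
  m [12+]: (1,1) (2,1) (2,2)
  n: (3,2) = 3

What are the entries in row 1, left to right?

5 2 4 3 6 1

Cage n is given; hence (3,2) = 3.
The only place for 5 in column 5 is (4,5).
The two cells of cage e must have difference 2, which forces (4,6) = 3.
Row 4 needs a 6, and only (4,1) is open for it.
Cage h needs two cells with difference 2; hence (3,1) = 4.
4 is placed in row 3, which forces (3,6) = 6.
Column 6 now contains 6, so (2,6) = 4.
In row 4, 4 can only go at (4,4), so (4,4) = 4.
Cage c needs two cells with sum 6, leaving (5,4) = 2.
2 is placed in row 5, which forces (5,6) = 5.
Column 6 already has 5, leaving (6,6) = 2.
Column 6 already has 2, leaving (1,6) = 1.
The 3 cells of cage j must have sum 12, which forces (2,4) = 6.
Row 5 now contains 5, leaving (5,3) = 6.
The two cells of cage b must have sum 11; hence (6,3) = 5.
Row 1 now contains 1; hence (1,1) = 5.
Row 1 already has 5, leaving (1,4) = 3.
The 3 cells of cage m must have sum 12, so (2,1) = 2.
Row 2 now contains 6, so (2,2) = 5.
Column 3 now contains 5, which forces (3,3) = 1.
Cage j has sum 12, leaving (3,4) = 5.
Row 3 now contains 1, leaving (3,5) = 2.
1 is placed in column 3; hence (4,3) = 2.
Row 5 now contains 6, so (5,2) = 4.
Cage i has sum 14; hence (6,2) = 6.
Column 4 already has 3, so (6,4) = 1.
6 is placed in column 2, which forces (1,2) = 2.
2 is placed in column 3; hence (1,3) = 4.
Cage a has product 12, so (1,5) = 6.
1 is placed in column 3; hence (2,3) = 3.
Cage a has product 12, so (2,5) = 1.
Row 4 now contains 2; hence (4,2) = 1.
Cage i needs sum 14, so (5,1) = 1.
The 3 cells of cage f must have product 12, so (5,5) = 3.
1 is placed in row 6, so (6,1) = 3.
Cage f needs product 12, leaving (6,5) = 4.
The full grid is 5 2 4 3 6 1 / 2 5 3 6 1 4 / 4 3 1 5 2 6 / 6 1 2 4 5 3 / 1 4 6 2 3 5 / 3 6 5 1 4 2.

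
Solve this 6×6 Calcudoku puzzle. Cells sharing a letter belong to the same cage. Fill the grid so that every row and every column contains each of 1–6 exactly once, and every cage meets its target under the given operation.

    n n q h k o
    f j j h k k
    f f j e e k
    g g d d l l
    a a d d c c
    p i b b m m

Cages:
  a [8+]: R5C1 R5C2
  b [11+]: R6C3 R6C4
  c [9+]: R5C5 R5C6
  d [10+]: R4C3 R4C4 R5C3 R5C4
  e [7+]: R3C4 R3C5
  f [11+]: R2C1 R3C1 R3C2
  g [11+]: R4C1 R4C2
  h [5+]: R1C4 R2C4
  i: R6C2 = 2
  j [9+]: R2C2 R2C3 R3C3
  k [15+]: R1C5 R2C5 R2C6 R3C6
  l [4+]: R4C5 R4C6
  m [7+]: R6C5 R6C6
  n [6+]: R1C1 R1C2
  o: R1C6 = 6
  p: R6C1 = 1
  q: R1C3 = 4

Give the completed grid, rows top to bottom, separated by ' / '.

5 1 4 3 2 6 / 4 3 1 2 6 5 / 3 4 5 6 1 2 / 6 5 2 4 3 1 / 2 6 3 1 5 4 / 1 2 6 5 4 3

Cage q is given; hence R1C3 = 4.
Cage o is a single given cell, which forces R1C6 = 6.
Cage p is a single given cell; hence R6C1 = 1.
Cage i is given, leaving R6C2 = 2.
Cage n needs two cells with sum 6; hence R1C1 = 5.
Cage n's pair has sum 6; hence R1C2 = 1.
Column 1 already has 5, leaving R4C1 = 6.
Row 4 already has 6, leaving R4C2 = 5.
Cage a needs two cells with sum 8; hence R5C1 = 2.
Cage a needs two cells with sum 8; hence R5C2 = 6.
Cage f needs sum 11; hence R2C1 = 4.
Row 2 now contains 4, so R2C2 = 3.
3 is placed in row 2, so R2C4 = 2.
Column 1 now contains 2; hence R3C1 = 3.
6 is placed in column 2, so R3C2 = 4.
Column 4 already has 2, leaving R1C4 = 3.
Row 1 now contains 3, which forces R1C5 = 2.
Cage k has sum 15, which forces R2C5 = 6.
Column 5 now contains 6, so R3C5 = 1.
Column 5 already has 1, so R4C5 = 3.
Row 4 now contains 3, leaving R4C6 = 1.
3 is placed in column 5, leaving R6C5 = 4.
Row 6 now contains 4; hence R6C6 = 3.
Cage j needs sum 9, leaving R2C3 = 1.
1 is placed in column 6; hence R2C6 = 5.
Row 3 now contains 1, which forces R3C3 = 5.
Cage e's pair has sum 7, so R3C4 = 6.
Cage k has sum 15, which forces R3C6 = 2.
Row 4 now contains 1, so R4C3 = 2.
Row 4 now contains 1; hence R4C4 = 4.
Cage d has sum 10, so R5C3 = 3.
Cage d has sum 10, which forces R5C4 = 1.
Column 5 now contains 4, so R5C5 = 5.
Cage c needs two cells with sum 9, so R5C6 = 4.
Column 3 already has 5, leaving R6C3 = 6.
6 is placed in column 4; hence R6C4 = 5.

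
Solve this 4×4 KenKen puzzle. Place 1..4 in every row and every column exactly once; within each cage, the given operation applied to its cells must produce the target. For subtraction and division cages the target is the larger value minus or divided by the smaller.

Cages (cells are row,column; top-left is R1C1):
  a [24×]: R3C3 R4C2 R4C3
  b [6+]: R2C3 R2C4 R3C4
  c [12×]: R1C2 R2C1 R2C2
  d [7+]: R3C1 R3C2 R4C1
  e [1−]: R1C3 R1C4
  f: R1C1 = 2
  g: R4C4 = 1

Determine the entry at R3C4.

Cage f is given; hence R1C1 = 2.
G is a freebie; hence R4C4 = 1.
Cage b has sum 6; hence R2C3 = 1.
Cage d needs sum 7, leaving R3C1 = 1.
Cage c has product 12; hence R1C2 = 1.
Row 2 needs a 2, and only R2C4 is open for it.
2 is placed in column 4, so R3C4 = 3.
Cage e needs two cells with difference 1, which forces R1C3 = 3.
Column 4 already has 3; hence R1C4 = 4.
3 is placed in row 3, so R3C2 = 2.
Row 3 already has 2, leaving R3C3 = 4.
The 3 cells of cage d must have sum 7; hence R4C1 = 4.
Row 4 already has 4, so R4C2 = 3.
4 is placed in column 3, leaving R4C3 = 2.
Column 1 already has 4, leaving R2C1 = 3.
Column 2 already has 3, leaving R2C2 = 4.
The full grid is 2 1 3 4 / 3 4 1 2 / 1 2 4 3 / 4 3 2 1.

3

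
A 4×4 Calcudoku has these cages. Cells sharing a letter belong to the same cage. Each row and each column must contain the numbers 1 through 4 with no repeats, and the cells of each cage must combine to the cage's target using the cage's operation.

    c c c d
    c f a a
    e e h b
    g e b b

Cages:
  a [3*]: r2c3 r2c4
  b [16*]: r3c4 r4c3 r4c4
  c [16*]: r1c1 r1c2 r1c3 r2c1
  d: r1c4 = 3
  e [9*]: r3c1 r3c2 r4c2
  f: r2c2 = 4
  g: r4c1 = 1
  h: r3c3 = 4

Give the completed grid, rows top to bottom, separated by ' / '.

4 2 1 3 / 2 4 3 1 / 3 1 4 2 / 1 3 2 4

Cage d is a single given cell, so r1c4 = 3.
The 4 cells of cage c must have product 16, which forces r2c1 = 2.
F is a freebie; hence r2c2 = 4.
3 is placed in column 4, which forces r2c4 = 1.
Cage e needs product 9, so r3c1 = 3.
Cage e needs product 9, so r3c2 = 1.
Cage h is given, leaving r3c3 = 4.
4 is placed in row 3, so r3c4 = 2.
Cage g is a single given cell, leaving r4c1 = 1.
Cage e has product 9, so r4c2 = 3.
Column 3 now contains 4, so r4c3 = 2.
Column 4 already has 1, so r4c4 = 4.
1 is placed in column 1, which forces r1c1 = 4.
1 is placed in column 2; hence r1c2 = 2.
2 is placed in column 3; hence r1c3 = 1.
1 is placed in row 2, leaving r2c3 = 3.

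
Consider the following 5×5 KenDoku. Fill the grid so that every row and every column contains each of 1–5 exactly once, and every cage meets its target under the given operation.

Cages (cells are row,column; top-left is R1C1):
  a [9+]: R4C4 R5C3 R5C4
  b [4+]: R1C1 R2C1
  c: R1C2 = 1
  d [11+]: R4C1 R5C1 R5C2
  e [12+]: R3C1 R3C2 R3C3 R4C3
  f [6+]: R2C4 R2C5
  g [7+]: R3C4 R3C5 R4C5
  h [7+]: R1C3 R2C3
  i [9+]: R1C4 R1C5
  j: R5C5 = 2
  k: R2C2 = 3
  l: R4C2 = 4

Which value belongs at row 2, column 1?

C is a freebie; hence R1C2 = 1.
K is a freebie, so R2C2 = 3.
Cage l is a single given cell, so R4C2 = 4.
J is a freebie, so R5C5 = 2.
Row 1 already has 1; hence R1C1 = 3.
3 is placed in row 2, so R2C1 = 1.
Column 1 now contains 1, leaving R5C1 = 4.
Row 5 now contains 2, which forces R5C2 = 5.
Cage f needs two cells with sum 6, so R2C4 = 2.
Cage f's pair has sum 6, leaving R2C5 = 4.
Cage e needs sum 12, which forces R3C1 = 5.
Column 2 now contains 5; hence R3C2 = 2.
Row 3 already has 5, which forces R3C5 = 1.
The 3 cells of cage d must have sum 11, which forces R4C1 = 2.
Row 4 now contains 2, so R4C3 = 1.
The 3 cells of cage a must have sum 9, so R4C4 = 5.
Column 5 already has 1, which forces R4C5 = 3.
1 is placed in column 3, which forces R5C3 = 3.
3 is placed in row 5, leaving R5C4 = 1.
Cage h's pair has sum 7, leaving R1C3 = 2.
5 is placed in column 4, which forces R1C4 = 4.
4 is placed in column 5, leaving R1C5 = 5.
Row 2 already has 2, leaving R2C3 = 5.
Column 3 already has 3, which forces R3C3 = 4.
1 is placed in row 3, which forces R3C4 = 3.
Filled in: 3 1 2 4 5 / 1 3 5 2 4 / 5 2 4 3 1 / 2 4 1 5 3 / 4 5 3 1 2.

1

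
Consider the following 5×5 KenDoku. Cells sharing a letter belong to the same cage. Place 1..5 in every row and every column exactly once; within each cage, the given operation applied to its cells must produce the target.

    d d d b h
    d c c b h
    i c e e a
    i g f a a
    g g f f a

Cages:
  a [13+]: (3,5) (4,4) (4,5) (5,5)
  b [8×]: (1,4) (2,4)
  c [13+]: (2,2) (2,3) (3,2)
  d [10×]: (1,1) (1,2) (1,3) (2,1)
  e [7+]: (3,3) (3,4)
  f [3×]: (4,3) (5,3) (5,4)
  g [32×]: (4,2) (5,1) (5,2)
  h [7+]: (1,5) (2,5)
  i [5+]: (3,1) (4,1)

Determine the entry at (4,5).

The 4 cells of cage d must have product 10, which forces (2,1) = 1.
The 3 cells of cage g must have product 32, so (4,2) = 4.
The 3 cells of cage f must have product 3, leaving (4,3) = 1.
Cage g has product 32, so (5,1) = 4.
Cage g needs product 32, so (5,2) = 2.
The 3 cells of cage f must have product 3, which forces (5,3) = 3.
Cage f has product 3; hence (5,4) = 1.
Row 5 already has 1; hence (5,5) = 5.
The 4 cells of cage d must have product 10; hence (1,2) = 1.
Cage c has sum 13; hence (2,2) = 3.
Cage c needs sum 13, which forces (2,3) = 5.
Row 2 already has 3; hence (2,5) = 4.
Column 2 now contains 4; hence (3,2) = 5.
Cage a needs sum 13, so (4,5) = 2.
Cage d has product 10, so (1,1) = 5.
5 is placed in column 3, which forces (1,3) = 2.
Cage b's pair has product 8, leaving (1,4) = 4.
4 is placed in column 5; hence (1,5) = 3.
Row 2 already has 4; hence (2,4) = 2.
The two cells of cage i must have sum 5, leaving (3,1) = 2.
The two cells of cage e must have sum 7, which forces (3,3) = 4.
The two cells of cage e must have sum 7, leaving (3,4) = 3.
Column 5 now contains 3, which forces (3,5) = 1.
Row 4 already has 2, which forces (4,1) = 3.
Column 4 now contains 3, which forces (4,4) = 5.
Completed grid: 5 1 2 4 3 / 1 3 5 2 4 / 2 5 4 3 1 / 3 4 1 5 2 / 4 2 3 1 5.

2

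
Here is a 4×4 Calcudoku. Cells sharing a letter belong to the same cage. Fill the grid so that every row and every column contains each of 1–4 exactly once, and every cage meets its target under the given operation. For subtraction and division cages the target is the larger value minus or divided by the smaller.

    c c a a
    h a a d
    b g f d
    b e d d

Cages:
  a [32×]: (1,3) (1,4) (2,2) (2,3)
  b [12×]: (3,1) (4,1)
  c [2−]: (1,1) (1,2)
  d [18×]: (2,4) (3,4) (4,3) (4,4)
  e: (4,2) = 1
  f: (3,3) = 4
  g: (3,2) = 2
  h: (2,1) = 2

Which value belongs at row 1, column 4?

4

H is a freebie, leaving (2,1) = 2.
G is a freebie, leaving (3,2) = 2.
Cage f is given, leaving (3,3) = 4.
E is a freebie, so (4,2) = 1.
Cage d has product 18, so (4,3) = 3.
1 is placed in row 4, leaving (4,4) = 2.
Cage c's pair has difference 2; hence (1,1) = 1.
Cage c needs two cells with difference 2, which forces (1,2) = 3.
Cage a needs product 32; hence (1,3) = 2.
The 4 cells of cage a must have product 32, so (1,4) = 4.
Column 2 already has 1, so (2,2) = 4.
Column 3 already has 4; hence (2,3) = 1.
Row 2 now contains 1; hence (2,4) = 3.
Row 3 now contains 4, so (3,1) = 3.
Column 4 already has 3; hence (3,4) = 1.
Row 4 already has 3, so (4,1) = 4.
Filled in: 1 3 2 4 / 2 4 1 3 / 3 2 4 1 / 4 1 3 2.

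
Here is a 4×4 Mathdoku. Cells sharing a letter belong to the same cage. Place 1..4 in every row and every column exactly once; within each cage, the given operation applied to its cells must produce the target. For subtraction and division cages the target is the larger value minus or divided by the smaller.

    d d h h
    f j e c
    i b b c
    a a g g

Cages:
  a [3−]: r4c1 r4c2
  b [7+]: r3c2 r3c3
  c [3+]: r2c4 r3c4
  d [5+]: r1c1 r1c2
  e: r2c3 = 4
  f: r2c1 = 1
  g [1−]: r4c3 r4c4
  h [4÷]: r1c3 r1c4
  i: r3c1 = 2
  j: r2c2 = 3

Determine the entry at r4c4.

Cage f is a single given cell, so r2c1 = 1.
Cage j is a single given cell, so r2c2 = 3.
E is a freebie, which forces r2c3 = 4.
1 is placed in row 2; hence r2c4 = 2.
Cage i is a single given cell; hence r3c1 = 2.
Column 2 already has 3, leaving r3c2 = 4.
Column 3 already has 4; hence r3c3 = 3.
Column 4 now contains 2; hence r3c4 = 1.
Column 1 now contains 1, leaving r4c1 = 4.
Column 2 already has 4; hence r4c2 = 1.
Row 4 already has 1, leaving r4c3 = 2.
4 is placed in row 4, leaving r4c4 = 3.
Column 1 already has 4, so r1c1 = 3.
Column 2 now contains 1, leaving r1c2 = 2.
Column 3 already has 4, so r1c3 = 1.
1 is placed in column 4, leaving r1c4 = 4.
Filled in: 3 2 1 4 / 1 3 4 2 / 2 4 3 1 / 4 1 2 3.

3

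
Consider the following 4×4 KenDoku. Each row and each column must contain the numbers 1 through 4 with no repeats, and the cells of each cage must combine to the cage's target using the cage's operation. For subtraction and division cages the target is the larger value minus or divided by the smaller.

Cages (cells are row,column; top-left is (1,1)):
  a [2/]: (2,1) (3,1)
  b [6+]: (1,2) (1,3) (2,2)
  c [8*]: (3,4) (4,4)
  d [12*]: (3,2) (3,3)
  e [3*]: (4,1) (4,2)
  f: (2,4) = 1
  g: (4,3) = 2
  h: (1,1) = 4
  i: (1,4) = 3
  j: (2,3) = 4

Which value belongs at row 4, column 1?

H is a freebie, which forces (1,1) = 4.
Cage i is given; hence (1,4) = 3.
Cage j is a single given cell, leaving (2,3) = 4.
Cage f is given; hence (2,4) = 1.
Column 3 already has 4, which forces (3,3) = 3.
Cage g is given, leaving (4,3) = 2.
Row 4 already has 2, leaving (4,4) = 4.
The 3 cells of cage b must have sum 6; hence (1,2) = 2.
Column 3 already has 2; hence (1,3) = 1.
1 is placed in row 2, which forces (2,1) = 2.
Cage b has sum 6; hence (2,2) = 3.
Cage a's pair has quotient 2, so (3,1) = 1.
3 is placed in row 3, which forces (3,2) = 4.
Column 4 now contains 4, leaving (3,4) = 2.
1 is placed in column 1, leaving (4,1) = 3.
3 is placed in column 2, so (4,2) = 1.
The full grid is 4 2 1 3 / 2 3 4 1 / 1 4 3 2 / 3 1 2 4.

3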